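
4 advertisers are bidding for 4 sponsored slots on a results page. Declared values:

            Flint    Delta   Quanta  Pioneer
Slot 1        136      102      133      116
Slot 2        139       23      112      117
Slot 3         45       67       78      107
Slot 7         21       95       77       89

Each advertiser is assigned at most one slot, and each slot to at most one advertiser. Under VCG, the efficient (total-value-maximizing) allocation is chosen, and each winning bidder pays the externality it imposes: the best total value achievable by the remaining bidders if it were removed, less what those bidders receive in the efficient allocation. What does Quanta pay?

Efficient allocation: Flint→Slot 2 ($139), Delta→Slot 7 ($95), Quanta→Slot 1 ($133), Pioneer→Slot 3 ($107); total welfare W = $474.
Quanta receives Slot 1 at value $133, so the others get W − 133 = $341.
Without Quanta: best allocation of the remaining 3 bidders over all 4 slots is Flint→Slot 2 ($139), Delta→Slot 7 ($95), Pioneer→Slot 1 ($116), total $350.
VCG payment = (others' best without Quanta) − (others' welfare with Quanta) = 350 − 341 = $9.

Quanta pays $9.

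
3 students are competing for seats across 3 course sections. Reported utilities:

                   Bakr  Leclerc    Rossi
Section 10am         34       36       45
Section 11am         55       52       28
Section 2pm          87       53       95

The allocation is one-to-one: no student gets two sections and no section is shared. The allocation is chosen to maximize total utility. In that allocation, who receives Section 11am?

Optimal: Bakr→Section 11am (55 points), Leclerc→Section 10am (36 points), Rossi→Section 2pm (95 points) — total 55+36+95 = 186 points.
Row-greedy (each student in turn takes its best remaining section) gives 184 points, worse by 2.
Bakr's own top section is Section 2pm (87 points), but forcing Bakr→Section 2pm and reassigning the rest optimally gives only 184 points — worse by 2.

Bakr receives Section 11am.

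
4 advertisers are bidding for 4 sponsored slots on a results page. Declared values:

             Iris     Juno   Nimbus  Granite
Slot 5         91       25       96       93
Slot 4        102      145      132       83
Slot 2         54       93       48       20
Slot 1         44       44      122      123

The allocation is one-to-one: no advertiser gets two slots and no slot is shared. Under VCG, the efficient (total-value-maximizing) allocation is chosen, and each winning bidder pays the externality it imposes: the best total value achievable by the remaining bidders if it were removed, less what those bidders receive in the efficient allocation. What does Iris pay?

Efficient allocation: Iris→Slot 5 ($91), Juno→Slot 2 ($93), Nimbus→Slot 4 ($132), Granite→Slot 1 ($123); total welfare W = $439.
Iris receives Slot 5 at value $91, so the others get W − 91 = $348.
Without Iris: best allocation of the remaining 3 bidders over all 4 slots is Juno→Slot 4 ($145), Nimbus→Slot 5 ($96), Granite→Slot 1 ($123), total $364.
VCG payment = (others' best without Iris) − (others' welfare with Iris) = 364 − 348 = $16.

Iris pays $16.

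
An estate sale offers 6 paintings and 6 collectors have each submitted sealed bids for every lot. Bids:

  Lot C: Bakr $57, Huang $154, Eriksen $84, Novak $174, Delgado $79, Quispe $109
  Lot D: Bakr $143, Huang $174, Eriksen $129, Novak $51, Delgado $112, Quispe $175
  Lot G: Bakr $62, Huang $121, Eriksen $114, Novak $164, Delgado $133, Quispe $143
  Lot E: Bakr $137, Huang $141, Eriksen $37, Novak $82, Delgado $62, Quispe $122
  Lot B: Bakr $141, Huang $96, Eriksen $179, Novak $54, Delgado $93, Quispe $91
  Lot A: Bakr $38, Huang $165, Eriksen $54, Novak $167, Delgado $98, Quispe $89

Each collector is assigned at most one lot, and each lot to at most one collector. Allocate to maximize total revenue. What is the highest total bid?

Maximum total: $963

Optimal: Bakr→Lot E ($137), Huang→Lot A ($165), Eriksen→Lot B ($179), Novak→Lot C ($174), Delgado→Lot G ($133), Quispe→Lot D ($175) — total 137+165+179+174+133+175 = $963.
Column-greedy (each lot in turn goes to its best remaining collector) gives $840, worse by 123.
Checked against all permutations: $963 is optimal.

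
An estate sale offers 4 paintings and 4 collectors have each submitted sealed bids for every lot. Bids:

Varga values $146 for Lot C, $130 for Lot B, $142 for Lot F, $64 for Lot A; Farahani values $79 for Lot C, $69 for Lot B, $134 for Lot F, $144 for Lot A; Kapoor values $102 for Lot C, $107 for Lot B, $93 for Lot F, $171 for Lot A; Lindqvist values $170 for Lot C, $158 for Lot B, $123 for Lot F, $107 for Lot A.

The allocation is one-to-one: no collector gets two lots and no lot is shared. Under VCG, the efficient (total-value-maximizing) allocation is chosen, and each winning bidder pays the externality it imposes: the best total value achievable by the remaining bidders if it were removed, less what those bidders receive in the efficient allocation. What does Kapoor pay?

Kapoor pays $18.

Efficient allocation: Varga→Lot C ($146), Farahani→Lot F ($134), Kapoor→Lot A ($171), Lindqvist→Lot B ($158); total welfare W = $609.
Kapoor receives Lot A at value $171, so the others get W − 171 = $438.
Without Kapoor: best allocation of the remaining 3 bidders over all 4 lots is Varga→Lot F ($142), Farahani→Lot A ($144), Lindqvist→Lot C ($170), total $456.
VCG payment = (others' best without Kapoor) − (others' welfare with Kapoor) = 456 − 438 = $18.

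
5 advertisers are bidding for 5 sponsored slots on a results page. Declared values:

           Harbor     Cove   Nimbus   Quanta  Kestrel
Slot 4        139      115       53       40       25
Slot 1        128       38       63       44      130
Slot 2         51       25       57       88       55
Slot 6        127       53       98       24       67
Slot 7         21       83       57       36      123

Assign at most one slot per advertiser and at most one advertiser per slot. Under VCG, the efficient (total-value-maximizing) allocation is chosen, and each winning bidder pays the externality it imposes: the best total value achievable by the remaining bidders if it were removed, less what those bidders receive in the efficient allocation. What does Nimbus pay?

Nimbus pays $6.

Efficient allocation: Harbor→Slot 1 ($128), Cove→Slot 4 ($115), Nimbus→Slot 6 ($98), Quanta→Slot 2 ($88), Kestrel→Slot 7 ($123); total welfare W = $552.
Nimbus receives Slot 6 at value $98, so the others get W − 98 = $454.
Without Nimbus: best allocation of the remaining 4 bidders over all 5 slots is Harbor→Slot 6 ($127), Cove→Slot 4 ($115), Quanta→Slot 2 ($88), Kestrel→Slot 1 ($130), total $460.
VCG payment = (others' best without Nimbus) − (others' welfare with Nimbus) = 460 − 454 = $6.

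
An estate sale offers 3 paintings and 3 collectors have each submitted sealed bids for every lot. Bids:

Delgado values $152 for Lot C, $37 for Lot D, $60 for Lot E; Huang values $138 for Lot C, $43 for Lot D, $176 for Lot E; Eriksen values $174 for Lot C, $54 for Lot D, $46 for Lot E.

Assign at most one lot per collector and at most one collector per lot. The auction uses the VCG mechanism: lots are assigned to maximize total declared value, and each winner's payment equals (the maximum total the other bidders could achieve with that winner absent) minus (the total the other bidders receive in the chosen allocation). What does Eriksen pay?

Efficient allocation: Delgado→Lot D ($37), Huang→Lot E ($176), Eriksen→Lot C ($174); total welfare W = $387.
Eriksen receives Lot C at value $174, so the others get W − 174 = $213.
Without Eriksen: best allocation of the remaining 2 bidders over all 3 lots is Delgado→Lot C ($152), Huang→Lot E ($176), total $328.
VCG payment = (others' best without Eriksen) − (others' welfare with Eriksen) = 328 − 213 = $115.

Eriksen pays $115.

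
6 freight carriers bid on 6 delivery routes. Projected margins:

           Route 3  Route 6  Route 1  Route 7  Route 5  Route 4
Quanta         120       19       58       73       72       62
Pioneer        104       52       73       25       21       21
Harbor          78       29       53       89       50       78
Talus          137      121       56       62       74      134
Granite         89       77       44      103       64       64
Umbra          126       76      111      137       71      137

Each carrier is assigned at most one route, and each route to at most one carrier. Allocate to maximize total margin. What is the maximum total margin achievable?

Optimal: Quanta→Route 3 ($120k), Pioneer→Route 1 ($73k), Harbor→Route 7 ($89k), Talus→Route 6 ($121k), Granite→Route 5 ($64k), Umbra→Route 4 ($137k) — total 120+73+89+121+64+137 = $604k.
No other one-to-one assignment exceeds $604k.

Maximum total: $604k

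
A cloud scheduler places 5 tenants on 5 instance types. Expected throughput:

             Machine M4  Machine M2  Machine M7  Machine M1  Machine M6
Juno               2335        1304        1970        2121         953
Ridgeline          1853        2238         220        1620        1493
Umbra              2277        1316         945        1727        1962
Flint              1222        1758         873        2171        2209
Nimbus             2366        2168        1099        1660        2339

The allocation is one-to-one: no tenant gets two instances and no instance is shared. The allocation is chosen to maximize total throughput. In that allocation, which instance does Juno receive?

This is a one-to-one assignment (maximum-weight bipartite matching).
Optimal: Juno→Machine M7 (1970 ops/s), Ridgeline→Machine M2 (2238 ops/s), Umbra→Machine M4 (2277 ops/s), Flint→Machine M1 (2171 ops/s), Nimbus→Machine M6 (2339 ops/s) — total 1970+2238+2277+2171+2339 = 10995 ops/s.
Column-greedy (each instance in turn goes to its best remaining tenant) gives 10707 ops/s, worse by 288.
Next-best assignment: Juno→Machine M7, Ridgeline→Machine M2, Umbra→Machine M6, Flint→Machine M1, Nimbus→Machine M4 = 10707 ops/s.
Every other assignment is strictly worse.
Juno's own top instance is Machine M4 (2335 ops/s), but forcing Juno→Machine M4 and reassigning the rest optimally gives only 10028 ops/s — worse by 967.

Juno receives Machine M7.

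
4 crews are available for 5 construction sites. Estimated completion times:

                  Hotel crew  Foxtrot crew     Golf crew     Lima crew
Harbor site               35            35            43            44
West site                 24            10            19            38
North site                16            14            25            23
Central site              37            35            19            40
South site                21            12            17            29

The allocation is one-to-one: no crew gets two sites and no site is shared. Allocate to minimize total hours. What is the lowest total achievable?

Treat this as an assignment problem: match each crew to one site.
Optimal: Hotel crew→South site (21 hours), Foxtrot crew→West site (10 hours), Golf crew→Central site (19 hours), Lima crew→North site (23 hours) — total 21+10+19+23 = 73 hours.
Min-entry greedy (repeatedly take the single cheapest remaining cell) gives 83 hours, worse by 10.
Swapping Lima crew↔Foxtrot crew (Lima crew→West site 38 hours, Foxtrot crew→North site 14 hours) adds 19.

Minimum total: 73 hours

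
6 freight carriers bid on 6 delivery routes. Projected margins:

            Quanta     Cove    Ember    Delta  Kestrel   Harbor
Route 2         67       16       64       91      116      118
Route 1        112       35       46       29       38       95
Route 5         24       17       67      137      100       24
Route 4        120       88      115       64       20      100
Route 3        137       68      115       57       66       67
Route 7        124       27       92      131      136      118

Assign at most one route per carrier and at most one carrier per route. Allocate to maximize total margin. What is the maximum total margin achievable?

Max total: $706k

Treat this as an assignment problem: match each carrier to one route.
Optimal: Quanta→Route 1 ($112k), Cove→Route 4 ($88k), Ember→Route 3 ($115k), Delta→Route 5 ($137k), Kestrel→Route 7 ($136k), Harbor→Route 2 ($118k) — total 112+88+115+137+136+118 = $706k.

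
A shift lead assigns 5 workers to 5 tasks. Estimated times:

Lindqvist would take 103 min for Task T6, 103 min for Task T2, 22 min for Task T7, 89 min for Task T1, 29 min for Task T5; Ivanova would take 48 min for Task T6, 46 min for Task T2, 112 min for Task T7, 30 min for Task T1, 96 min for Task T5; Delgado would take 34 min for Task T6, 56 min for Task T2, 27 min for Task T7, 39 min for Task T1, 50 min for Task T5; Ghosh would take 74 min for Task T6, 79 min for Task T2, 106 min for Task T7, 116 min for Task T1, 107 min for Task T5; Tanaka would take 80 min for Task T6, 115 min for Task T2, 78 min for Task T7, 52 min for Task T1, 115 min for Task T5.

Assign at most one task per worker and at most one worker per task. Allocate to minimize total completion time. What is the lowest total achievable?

Optimal: Lindqvist→Task T5 (29 min), Ivanova→Task T2 (46 min), Delgado→Task T7 (27 min), Ghosh→Task T6 (74 min), Tanaka→Task T1 (52 min) — total 29+46+27+74+52 = 228 min.
Min-entry greedy (repeatedly take the single cheapest remaining cell) gives 280 min, worse by 52.

Min total: 228 min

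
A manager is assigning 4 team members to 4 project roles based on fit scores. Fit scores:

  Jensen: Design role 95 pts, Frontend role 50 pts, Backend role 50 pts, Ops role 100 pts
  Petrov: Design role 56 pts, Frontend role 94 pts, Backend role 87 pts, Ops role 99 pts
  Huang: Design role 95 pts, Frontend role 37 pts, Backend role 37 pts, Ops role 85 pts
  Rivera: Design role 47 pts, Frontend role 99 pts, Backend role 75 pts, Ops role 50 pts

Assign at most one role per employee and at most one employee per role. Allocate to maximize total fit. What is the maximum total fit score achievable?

Maximum total: 381 pts

Optimal: Jensen→Ops role (100 pts), Petrov→Backend role (87 pts), Huang→Design role (95 pts), Rivera→Frontend role (99 pts) — total 100+87+95+99 = 381 pts.
Row-greedy (each employee in turn takes its best remaining role) gives 364 pts, worse by 17.
Swapping Petrov↔Rivera (Petrov→Frontend role 94 pts, Rivera→Backend role 75 pts) loses 17.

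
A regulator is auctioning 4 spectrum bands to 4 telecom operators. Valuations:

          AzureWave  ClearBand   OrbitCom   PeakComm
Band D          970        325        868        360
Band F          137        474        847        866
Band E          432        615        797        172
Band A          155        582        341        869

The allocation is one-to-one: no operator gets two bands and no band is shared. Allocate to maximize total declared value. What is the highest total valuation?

Optimal: AzureWave→Band D ($970M), ClearBand→Band E ($615M), OrbitCom→Band F ($847M), PeakComm→Band A ($869M) — total 970+615+847+869 = $3301M.
Column-greedy (each band in turn goes to its best remaining operator) gives $3215M, worse by 86.
Swapping AzureWave↔ClearBand (AzureWave→Band E $432M, ClearBand→Band D $325M) loses 828.

Maximum total: $3301M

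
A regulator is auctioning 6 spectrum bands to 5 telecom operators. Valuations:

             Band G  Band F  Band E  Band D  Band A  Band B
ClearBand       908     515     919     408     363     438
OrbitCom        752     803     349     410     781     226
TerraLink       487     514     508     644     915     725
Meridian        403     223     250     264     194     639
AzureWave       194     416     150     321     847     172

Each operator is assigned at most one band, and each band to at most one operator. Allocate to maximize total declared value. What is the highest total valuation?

Optimal: ClearBand→Band E ($919M), OrbitCom→Band F ($803M), TerraLink→Band D ($644M), Meridian→Band B ($639M), AzureWave→Band A ($847M) — total 919+803+644+639+847 = $3852M.
Row-greedy (each operator in turn takes its best remaining band) gives $3597M, worse by 255.
No other one-to-one assignment exceeds $3852M.

Max total: $3852M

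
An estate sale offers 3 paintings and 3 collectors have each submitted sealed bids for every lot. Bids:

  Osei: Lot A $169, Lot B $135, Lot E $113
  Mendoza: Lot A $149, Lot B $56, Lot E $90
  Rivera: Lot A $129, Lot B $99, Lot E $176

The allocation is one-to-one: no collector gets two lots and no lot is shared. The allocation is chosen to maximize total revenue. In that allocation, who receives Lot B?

Optimal: Osei→Lot B ($135), Mendoza→Lot A ($149), Rivera→Lot E ($176) — total 135+149+176 = $460.
Column-greedy (each lot in turn goes to its best remaining collector) gives $358, worse by 102.
Osei's own top lot is Lot A ($169), but forcing Osei→Lot A and reassigning the rest optimally gives only $401 — worse by 59.

Osei receives Lot B.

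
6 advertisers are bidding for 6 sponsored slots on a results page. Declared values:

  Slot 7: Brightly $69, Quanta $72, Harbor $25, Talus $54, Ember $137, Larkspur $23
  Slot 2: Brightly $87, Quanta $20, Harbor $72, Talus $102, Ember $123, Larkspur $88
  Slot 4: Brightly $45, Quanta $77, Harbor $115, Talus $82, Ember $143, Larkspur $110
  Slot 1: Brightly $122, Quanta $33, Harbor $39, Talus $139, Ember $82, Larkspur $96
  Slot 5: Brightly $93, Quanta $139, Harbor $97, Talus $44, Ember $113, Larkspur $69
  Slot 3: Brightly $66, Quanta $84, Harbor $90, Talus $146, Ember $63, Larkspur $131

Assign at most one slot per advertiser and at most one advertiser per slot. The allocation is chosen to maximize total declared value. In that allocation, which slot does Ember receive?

Optimal: Brightly→Slot 2 ($87), Quanta→Slot 5 ($139), Harbor→Slot 4 ($115), Talus→Slot 1 ($139), Ember→Slot 7 ($137), Larkspur→Slot 3 ($131) — total 87+139+115+139+137+131 = $748.
Row-greedy (each advertiser in turn takes its best remaining slot) gives $747, worse by 1.
Next-best assignment: Brightly→Slot 1, Quanta→Slot 5, Harbor→Slot 4, Talus→Slot 3, Ember→Slot 7, Larkspur→Slot 2 = $747.
Swapping Ember↔Larkspur (Ember→Slot 3 $63, Larkspur→Slot 7 $23) loses 182.
Checked against all permutations: $748 is optimal.
Ember's own top slot is Slot 4 ($143), but forcing Ember→Slot 4 and reassigning the rest optimally gives only $693 — worse by 55.

Ember receives Slot 7.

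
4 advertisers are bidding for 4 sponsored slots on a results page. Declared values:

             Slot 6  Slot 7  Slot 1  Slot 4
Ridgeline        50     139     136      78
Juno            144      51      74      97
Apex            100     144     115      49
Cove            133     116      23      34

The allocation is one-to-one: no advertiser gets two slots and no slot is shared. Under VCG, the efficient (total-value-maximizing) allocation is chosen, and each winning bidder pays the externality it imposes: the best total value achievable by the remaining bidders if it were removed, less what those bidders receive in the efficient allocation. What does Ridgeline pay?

Ridgeline pays $1.

Efficient allocation: Ridgeline→Slot 1 ($136), Juno→Slot 4 ($97), Apex→Slot 7 ($144), Cove→Slot 6 ($133); total welfare W = $510.
Ridgeline receives Slot 1 at value $136, so the others get W − 136 = $374.
Without Ridgeline: best allocation of the remaining 3 bidders over all 4 slots is Juno→Slot 6 ($144), Apex→Slot 1 ($115), Cove→Slot 7 ($116), total $375.
VCG payment = (others' best without Ridgeline) − (others' welfare with Ridgeline) = 375 − 374 = $1.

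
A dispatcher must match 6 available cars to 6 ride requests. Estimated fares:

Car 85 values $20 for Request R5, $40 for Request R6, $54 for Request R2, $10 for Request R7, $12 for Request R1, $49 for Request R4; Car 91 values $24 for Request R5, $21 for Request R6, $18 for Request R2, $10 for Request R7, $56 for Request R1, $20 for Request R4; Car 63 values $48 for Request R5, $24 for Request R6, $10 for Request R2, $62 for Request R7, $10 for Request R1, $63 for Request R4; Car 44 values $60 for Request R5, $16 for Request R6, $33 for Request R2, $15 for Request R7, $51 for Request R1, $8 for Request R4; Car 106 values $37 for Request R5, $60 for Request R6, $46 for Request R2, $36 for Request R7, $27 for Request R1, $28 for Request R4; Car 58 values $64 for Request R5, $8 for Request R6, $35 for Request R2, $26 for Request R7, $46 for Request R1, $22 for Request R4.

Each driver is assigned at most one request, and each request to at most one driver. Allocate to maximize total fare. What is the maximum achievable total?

Optimal: Car 85→Request R4 ($49), Car 91→Request R1 ($56), Car 63→Request R7 ($62), Car 44→Request R2 ($33), Car 106→Request R6 ($60), Car 58→Request R5 ($64) — total 49+56+62+33+60+64 = $324.
Column-greedy (each request in turn goes to its best remaining driver) gives $304, worse by 20.
Next-best assignment: Car 85→Request R4, Car 91→Request R1, Car 63→Request R7, Car 44→Request R5, Car 106→Request R6, Car 58→Request R2 = $322.

Max total: $324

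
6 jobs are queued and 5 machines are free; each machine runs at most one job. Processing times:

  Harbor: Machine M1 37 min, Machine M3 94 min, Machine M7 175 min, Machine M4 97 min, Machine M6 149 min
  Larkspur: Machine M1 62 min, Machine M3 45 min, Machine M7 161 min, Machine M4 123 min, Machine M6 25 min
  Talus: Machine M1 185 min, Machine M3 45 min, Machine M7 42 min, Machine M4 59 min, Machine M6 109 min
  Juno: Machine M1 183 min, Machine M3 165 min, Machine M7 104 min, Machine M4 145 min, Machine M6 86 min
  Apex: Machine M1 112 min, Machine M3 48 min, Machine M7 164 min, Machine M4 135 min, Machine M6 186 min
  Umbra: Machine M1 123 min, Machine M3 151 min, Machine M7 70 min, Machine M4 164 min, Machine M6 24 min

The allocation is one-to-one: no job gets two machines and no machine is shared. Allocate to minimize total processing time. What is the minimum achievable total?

Optimal: Harbor→Machine M1 (37 min), Apex→Machine M3 (48 min), Umbra→Machine M7 (70 min), Talus→Machine M4 (59 min), Larkspur→Machine M6 (25 min) — total 37+48+70+59+25 = 239 min.
Column-greedy (each machine in turn goes to its cheapest remaining job) gives 283 min, worse by 44.
Next-best assignment: Harbor→Machine M1, Larkspur→Machine M3, Juno→Machine M7, Talus→Machine M4, Umbra→Machine M6 = 269 min.

Min total: 239 min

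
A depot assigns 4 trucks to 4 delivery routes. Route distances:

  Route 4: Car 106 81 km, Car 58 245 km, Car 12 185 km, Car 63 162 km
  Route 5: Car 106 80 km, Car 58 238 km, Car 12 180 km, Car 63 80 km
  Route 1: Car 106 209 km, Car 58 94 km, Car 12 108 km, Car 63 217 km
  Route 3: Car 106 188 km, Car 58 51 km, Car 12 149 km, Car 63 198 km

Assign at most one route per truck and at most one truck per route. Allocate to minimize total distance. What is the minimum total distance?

Minimum total: 320 km

Optimal: Car 106→Route 4 (81 km), Car 58→Route 3 (51 km), Car 12→Route 1 (108 km), Car 63→Route 5 (80 km) — total 81+51+108+80 = 320 km.
Next-best assignment: Car 106→Route 5, Car 58→Route 3, Car 12→Route 1, Car 63→Route 4 = 401 km.
Swapping Car 106↔Car 12 (Car 106→Route 1 209 km, Car 12→Route 4 185 km) adds 205.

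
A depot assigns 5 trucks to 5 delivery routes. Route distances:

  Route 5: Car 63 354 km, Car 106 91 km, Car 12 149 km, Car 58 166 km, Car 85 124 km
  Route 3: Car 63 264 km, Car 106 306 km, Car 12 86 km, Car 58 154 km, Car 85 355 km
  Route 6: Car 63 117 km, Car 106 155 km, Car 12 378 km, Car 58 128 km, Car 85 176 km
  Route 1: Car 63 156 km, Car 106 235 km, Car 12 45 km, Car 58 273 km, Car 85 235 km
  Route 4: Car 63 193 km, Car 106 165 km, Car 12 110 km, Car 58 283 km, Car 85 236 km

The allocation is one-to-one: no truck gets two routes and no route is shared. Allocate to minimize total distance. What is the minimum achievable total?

Minimum total: 605 km

Optimal: Car 63→Route 6 (117 km), Car 106→Route 4 (165 km), Car 12→Route 1 (45 km), Car 58→Route 3 (154 km), Car 85→Route 5 (124 km) — total 117+165+45+154+124 = 605 km.
Column-greedy (each route in turn goes to its cheapest remaining truck) gives 812 km, worse by 207.
Swapping Car 85↔Car 12 (Car 85→Route 1 235 km, Car 12→Route 5 149 km) adds 215.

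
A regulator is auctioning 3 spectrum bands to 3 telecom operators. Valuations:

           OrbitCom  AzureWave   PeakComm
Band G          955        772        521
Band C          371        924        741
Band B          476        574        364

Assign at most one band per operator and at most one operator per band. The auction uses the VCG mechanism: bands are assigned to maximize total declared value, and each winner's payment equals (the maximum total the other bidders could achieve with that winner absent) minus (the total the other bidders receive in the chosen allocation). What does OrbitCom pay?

OrbitCom pays $198M.

Efficient allocation: OrbitCom→Band G ($955M), AzureWave→Band B ($574M), PeakComm→Band C ($741M); total welfare W = $2270M.
OrbitCom receives Band G at value $955M, so the others get W − 955 = $1315M.
Without OrbitCom: best allocation of the remaining 2 bidders over all 3 bands is AzureWave→Band G ($772M), PeakComm→Band C ($741M), total $1513M.
VCG payment = (others' best without OrbitCom) − (others' welfare with OrbitCom) = 1513 − 1315 = $198M.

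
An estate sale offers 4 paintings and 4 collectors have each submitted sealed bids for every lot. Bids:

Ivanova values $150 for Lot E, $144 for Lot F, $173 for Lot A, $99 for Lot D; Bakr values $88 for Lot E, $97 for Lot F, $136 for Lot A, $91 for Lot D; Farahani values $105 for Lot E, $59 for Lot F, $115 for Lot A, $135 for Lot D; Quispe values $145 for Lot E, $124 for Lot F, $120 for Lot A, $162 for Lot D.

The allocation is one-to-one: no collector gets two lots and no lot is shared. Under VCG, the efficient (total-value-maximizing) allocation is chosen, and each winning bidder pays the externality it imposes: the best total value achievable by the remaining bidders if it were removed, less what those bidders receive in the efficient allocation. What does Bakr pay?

Efficient allocation: Ivanova→Lot F ($144), Bakr→Lot A ($136), Farahani→Lot D ($135), Quispe→Lot E ($145); total welfare W = $560.
Bakr receives Lot A at value $136, so the others get W − 136 = $424.
Without Bakr: best allocation of the remaining 3 bidders over all 4 lots is Ivanova→Lot A ($173), Farahani→Lot D ($135), Quispe→Lot E ($145), total $453.
VCG payment = (others' best without Bakr) − (others' welfare with Bakr) = 453 − 424 = $29.

Bakr pays $29.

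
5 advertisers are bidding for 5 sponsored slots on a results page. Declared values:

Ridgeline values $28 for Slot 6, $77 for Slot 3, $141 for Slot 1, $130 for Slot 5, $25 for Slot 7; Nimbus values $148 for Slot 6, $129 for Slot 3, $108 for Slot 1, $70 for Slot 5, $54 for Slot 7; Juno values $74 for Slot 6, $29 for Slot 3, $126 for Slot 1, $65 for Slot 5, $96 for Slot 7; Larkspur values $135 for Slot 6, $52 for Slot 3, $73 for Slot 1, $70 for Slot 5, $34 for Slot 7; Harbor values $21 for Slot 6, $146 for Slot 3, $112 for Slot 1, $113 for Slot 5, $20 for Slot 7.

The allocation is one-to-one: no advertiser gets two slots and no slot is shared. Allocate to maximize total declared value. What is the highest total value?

Maximum total: $615

Optimal: Ridgeline→Slot 5 ($130), Nimbus→Slot 1 ($108), Juno→Slot 7 ($96), Larkspur→Slot 6 ($135), Harbor→Slot 3 ($146) — total 130+108+96+135+146 = $615.
Column-greedy (each slot in turn goes to its best remaining advertiser) gives $601, worse by 14.
Swapping Harbor↔Ridgeline (Harbor→Slot 5 $113, Ridgeline→Slot 3 $77) loses 86.
No other one-to-one assignment exceeds $615.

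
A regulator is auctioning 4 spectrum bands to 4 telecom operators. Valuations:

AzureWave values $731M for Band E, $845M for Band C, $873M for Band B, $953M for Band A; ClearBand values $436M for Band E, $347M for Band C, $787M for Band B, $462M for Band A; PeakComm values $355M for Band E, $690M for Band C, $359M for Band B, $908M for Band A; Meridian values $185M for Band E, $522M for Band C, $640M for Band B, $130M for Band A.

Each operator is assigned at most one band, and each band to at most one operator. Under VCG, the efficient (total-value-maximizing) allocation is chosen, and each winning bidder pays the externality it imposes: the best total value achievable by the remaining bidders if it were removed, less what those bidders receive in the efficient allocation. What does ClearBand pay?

ClearBand pays $232M.

Efficient allocation: AzureWave→Band E ($731M), ClearBand→Band B ($787M), PeakComm→Band A ($908M), Meridian→Band C ($522M); total welfare W = $2948M.
ClearBand receives Band B at value $787M, so the others get W − 787 = $2161M.
Without ClearBand: best allocation of the remaining 3 bidders over all 4 bands is AzureWave→Band C ($845M), PeakComm→Band A ($908M), Meridian→Band B ($640M), total $2393M.
VCG payment = (others' best without ClearBand) − (others' welfare with ClearBand) = 2393 − 2161 = $232M.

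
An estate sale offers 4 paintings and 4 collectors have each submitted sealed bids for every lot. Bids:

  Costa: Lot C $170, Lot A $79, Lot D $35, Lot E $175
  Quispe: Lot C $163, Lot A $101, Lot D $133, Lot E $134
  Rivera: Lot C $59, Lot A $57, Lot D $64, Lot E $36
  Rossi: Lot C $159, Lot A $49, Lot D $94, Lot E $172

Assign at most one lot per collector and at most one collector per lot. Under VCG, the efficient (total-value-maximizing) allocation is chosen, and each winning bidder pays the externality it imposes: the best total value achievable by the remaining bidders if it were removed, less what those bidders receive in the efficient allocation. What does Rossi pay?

Rossi pays $42.

Efficient allocation: Costa→Lot C ($170), Quispe→Lot D ($133), Rivera→Lot A ($57), Rossi→Lot E ($172); total welfare W = $532.
Rossi receives Lot E at value $172, so the others get W − 172 = $360.
Without Rossi: best allocation of the remaining 3 bidders over all 4 lots is Costa→Lot E ($175), Quispe→Lot C ($163), Rivera→Lot D ($64), total $402.
VCG payment = (others' best without Rossi) − (others' welfare with Rossi) = 402 − 360 = $42.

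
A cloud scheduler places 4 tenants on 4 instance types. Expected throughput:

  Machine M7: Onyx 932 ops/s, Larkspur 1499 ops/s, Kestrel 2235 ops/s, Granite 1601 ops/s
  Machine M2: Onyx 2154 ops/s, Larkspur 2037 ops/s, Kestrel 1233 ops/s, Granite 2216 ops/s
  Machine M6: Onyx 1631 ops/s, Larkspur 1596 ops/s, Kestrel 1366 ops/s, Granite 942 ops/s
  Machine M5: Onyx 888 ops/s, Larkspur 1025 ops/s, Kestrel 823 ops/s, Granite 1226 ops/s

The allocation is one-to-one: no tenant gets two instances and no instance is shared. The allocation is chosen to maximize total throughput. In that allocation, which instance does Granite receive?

Optimal: Onyx→Machine M2 (2154 ops/s), Larkspur→Machine M6 (1596 ops/s), Kestrel→Machine M7 (2235 ops/s), Granite→Machine M5 (1226 ops/s) — total 2154+1596+2235+1226 = 7211 ops/s.
Every other assignment is strictly worse.
Granite's own top instance is Machine M2 (2216 ops/s), but forcing Granite→Machine M2 and reassigning the rest optimally gives only 7107 ops/s — worse by 104.

Granite receives Machine M5.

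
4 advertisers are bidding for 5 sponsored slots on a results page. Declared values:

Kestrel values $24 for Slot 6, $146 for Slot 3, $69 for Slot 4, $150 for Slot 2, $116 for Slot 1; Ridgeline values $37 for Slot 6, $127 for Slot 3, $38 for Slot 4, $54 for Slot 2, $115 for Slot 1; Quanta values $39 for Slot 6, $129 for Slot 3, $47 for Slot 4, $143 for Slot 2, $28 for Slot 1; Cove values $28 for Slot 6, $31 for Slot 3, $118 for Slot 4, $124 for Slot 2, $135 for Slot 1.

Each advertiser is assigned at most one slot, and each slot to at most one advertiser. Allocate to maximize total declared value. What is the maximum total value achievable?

Optimal: Kestrel→Slot 3 ($146), Ridgeline→Slot 1 ($115), Quanta→Slot 2 ($143), Cove→Slot 4 ($118) — total 146+115+143+118 = $522.
Max-entry greedy (repeatedly take the single best remaining cell) gives $452, worse by 70.
Next-best assignment: Kestrel→Slot 2, Ridgeline→Slot 1, Quanta→Slot 3, Cove→Slot 4 = $512.

Maximum total: $522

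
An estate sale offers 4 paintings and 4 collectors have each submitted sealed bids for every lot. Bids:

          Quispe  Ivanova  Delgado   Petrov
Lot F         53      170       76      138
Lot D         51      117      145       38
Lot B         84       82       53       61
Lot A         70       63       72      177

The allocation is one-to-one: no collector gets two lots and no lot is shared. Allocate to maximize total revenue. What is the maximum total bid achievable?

Maximum total: $576

Treat this as an assignment problem: match each collector to one lot.
Optimal: Quispe→Lot B ($84), Ivanova→Lot F ($170), Delgado→Lot D ($145), Petrov→Lot A ($177) — total 84+170+145+177 = $576.
Checked against all permutations: $576 is optimal.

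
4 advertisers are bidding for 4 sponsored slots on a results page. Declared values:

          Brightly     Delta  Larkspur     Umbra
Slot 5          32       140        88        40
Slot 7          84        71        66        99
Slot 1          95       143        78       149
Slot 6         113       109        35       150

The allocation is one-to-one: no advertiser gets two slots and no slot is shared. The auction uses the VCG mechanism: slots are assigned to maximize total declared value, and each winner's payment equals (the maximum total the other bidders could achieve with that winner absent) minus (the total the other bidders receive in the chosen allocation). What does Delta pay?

Efficient allocation: Brightly→Slot 6 ($113), Delta→Slot 5 ($140), Larkspur→Slot 7 ($66), Umbra→Slot 1 ($149); total welfare W = $468.
Delta receives Slot 5 at value $140, so the others get W − 140 = $328.
Without Delta: best allocation of the remaining 3 bidders over all 4 slots is Brightly→Slot 6 ($113), Larkspur→Slot 5 ($88), Umbra→Slot 1 ($149), total $350.
VCG payment = (others' best without Delta) − (others' welfare with Delta) = 350 − 328 = $22.

Delta pays $22.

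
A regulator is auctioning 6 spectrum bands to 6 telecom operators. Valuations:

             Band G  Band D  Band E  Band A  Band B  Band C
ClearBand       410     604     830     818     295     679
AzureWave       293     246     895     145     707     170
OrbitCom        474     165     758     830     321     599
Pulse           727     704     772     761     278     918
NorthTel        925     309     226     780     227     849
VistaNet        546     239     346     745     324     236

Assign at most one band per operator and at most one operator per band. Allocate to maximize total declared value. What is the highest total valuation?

Maximum total: $4657M

Optimal: ClearBand→Band D ($604M), AzureWave→Band B ($707M), OrbitCom→Band E ($758M), Pulse→Band C ($918M), NorthTel→Band G ($925M), VistaNet→Band A ($745M) — total 604+707+758+918+925+745 = $4657M.
Next-best assignment: ClearBand→Band C, AzureWave→Band B, OrbitCom→Band E, Pulse→Band D, NorthTel→Band G, VistaNet→Band A = $4518M.
Swapping NorthTel↔ClearBand (NorthTel→Band D $309M, ClearBand→Band G $410M) loses 810.
Every other assignment is strictly worse.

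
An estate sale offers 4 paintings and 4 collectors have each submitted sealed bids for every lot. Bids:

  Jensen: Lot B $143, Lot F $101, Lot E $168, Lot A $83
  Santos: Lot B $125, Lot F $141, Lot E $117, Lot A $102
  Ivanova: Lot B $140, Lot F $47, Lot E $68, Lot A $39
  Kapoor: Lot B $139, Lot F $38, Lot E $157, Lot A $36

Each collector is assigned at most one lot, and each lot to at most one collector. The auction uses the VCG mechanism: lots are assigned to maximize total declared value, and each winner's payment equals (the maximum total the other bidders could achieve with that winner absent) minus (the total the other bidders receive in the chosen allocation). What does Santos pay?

Efficient allocation: Jensen→Lot A ($83), Santos→Lot F ($141), Ivanova→Lot B ($140), Kapoor→Lot E ($157); total welfare W = $521.
Santos receives Lot F at value $141, so the others get W − 141 = $380.
Without Santos: best allocation of the remaining 3 bidders over all 4 lots is Jensen→Lot F ($101), Ivanova→Lot B ($140), Kapoor→Lot E ($157), total $398.
VCG payment = (others' best without Santos) − (others' welfare with Santos) = 398 − 380 = $18.

Santos pays $18.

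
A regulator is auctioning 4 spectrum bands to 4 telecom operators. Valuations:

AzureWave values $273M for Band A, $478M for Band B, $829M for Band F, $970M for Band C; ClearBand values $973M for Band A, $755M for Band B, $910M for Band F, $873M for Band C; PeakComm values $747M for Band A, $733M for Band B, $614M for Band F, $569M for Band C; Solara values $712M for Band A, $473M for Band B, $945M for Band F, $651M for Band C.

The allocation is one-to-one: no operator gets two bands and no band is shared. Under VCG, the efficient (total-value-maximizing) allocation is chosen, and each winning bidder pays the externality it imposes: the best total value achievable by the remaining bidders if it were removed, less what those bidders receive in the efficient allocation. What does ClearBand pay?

Efficient allocation: AzureWave→Band C ($970M), ClearBand→Band A ($973M), PeakComm→Band B ($733M), Solara→Band F ($945M); total welfare W = $3621M.
ClearBand receives Band A at value $973M, so the others get W − 973 = $2648M.
Without ClearBand: best allocation of the remaining 3 bidders over all 4 bands is AzureWave→Band C ($970M), PeakComm→Band A ($747M), Solara→Band F ($945M), total $2662M.
VCG payment = (others' best without ClearBand) − (others' welfare with ClearBand) = 2662 − 2648 = $14M.

ClearBand pays $14M.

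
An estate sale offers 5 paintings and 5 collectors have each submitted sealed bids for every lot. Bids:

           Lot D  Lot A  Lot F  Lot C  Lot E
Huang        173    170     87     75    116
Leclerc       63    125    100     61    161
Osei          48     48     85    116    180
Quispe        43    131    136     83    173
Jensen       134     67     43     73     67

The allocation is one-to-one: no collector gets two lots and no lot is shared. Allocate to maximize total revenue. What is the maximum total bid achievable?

Optimal: Huang→Lot A ($170), Leclerc→Lot E ($161), Osei→Lot C ($116), Quispe→Lot F ($136), Jensen→Lot D ($134) — total 170+161+116+136+134 = $717.
Max-entry greedy (repeatedly take the single best remaining cell) gives $687, worse by 30.
Next-best assignment: Huang→Lot A, Leclerc→Lot F, Osei→Lot C, Quispe→Lot E, Jensen→Lot D = $693.
Every other assignment is strictly worse.

Maximum total: $717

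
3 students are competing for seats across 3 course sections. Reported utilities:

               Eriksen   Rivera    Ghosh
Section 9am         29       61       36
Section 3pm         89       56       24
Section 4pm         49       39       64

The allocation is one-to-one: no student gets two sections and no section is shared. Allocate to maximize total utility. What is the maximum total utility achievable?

Max total: 214 points

Optimal: Eriksen→Section 3pm (89 points), Rivera→Section 9am (61 points), Ghosh→Section 4pm (64 points) — total 89+61+64 = 214 points.
Swapping Ghosh↔Eriksen (Ghosh→Section 3pm 24 points, Eriksen→Section 4pm 49 points) loses 80.
Checked against all permutations: 214 points is optimal.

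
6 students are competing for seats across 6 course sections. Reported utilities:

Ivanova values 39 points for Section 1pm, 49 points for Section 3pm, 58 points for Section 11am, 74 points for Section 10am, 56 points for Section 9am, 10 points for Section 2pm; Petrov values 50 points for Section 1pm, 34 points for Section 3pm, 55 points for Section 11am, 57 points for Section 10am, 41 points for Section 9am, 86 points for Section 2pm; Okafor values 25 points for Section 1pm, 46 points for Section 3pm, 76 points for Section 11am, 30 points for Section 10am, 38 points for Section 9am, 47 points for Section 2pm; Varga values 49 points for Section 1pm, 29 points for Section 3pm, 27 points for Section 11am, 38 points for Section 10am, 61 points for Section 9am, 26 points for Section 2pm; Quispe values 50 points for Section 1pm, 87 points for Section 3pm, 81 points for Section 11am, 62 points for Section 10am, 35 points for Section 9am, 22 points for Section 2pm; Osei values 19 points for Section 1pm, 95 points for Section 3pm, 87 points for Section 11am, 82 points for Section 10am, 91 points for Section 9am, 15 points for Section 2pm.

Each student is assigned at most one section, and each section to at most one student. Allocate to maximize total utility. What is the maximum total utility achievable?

Max total: 463 points

Optimal: Ivanova→Section 10am (74 points), Petrov→Section 2pm (86 points), Okafor→Section 11am (76 points), Varga→Section 1pm (49 points), Quispe→Section 3pm (87 points), Osei→Section 9am (91 points) — total 74+86+76+49+87+91 = 463 points.
Row-greedy (each student in turn takes its best remaining section) gives 403 points, worse by 60.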